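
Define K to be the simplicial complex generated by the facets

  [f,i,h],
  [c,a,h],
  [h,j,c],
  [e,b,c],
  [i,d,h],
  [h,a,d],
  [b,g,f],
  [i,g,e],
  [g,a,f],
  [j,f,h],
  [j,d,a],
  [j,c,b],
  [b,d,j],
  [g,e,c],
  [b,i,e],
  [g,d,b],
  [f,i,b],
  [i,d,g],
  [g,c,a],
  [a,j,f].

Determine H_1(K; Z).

H_1 ≅ Z ⊕ Z/2Z.

We work with the vertex ordering a < b < c < d < e < f < g < h < i < j. The simplices of K, each written with vertices in increasing order, are:

  0-simplices (10): a, b, c, d, e, f, g, h, i, j
  1-simplices (30): ac, ad, af, ag, ah, aj, bc, bd, be, bf, bg, bi, bj, ce, cg, ch, cj, dg, dh, di, dj, eg, ei, fg, fh, fi, fj, gi, hi, hj
  2-simplices (20): acg, ach, adh, adj, afg, afj, bce, bcj, bdg, bdj, bei, bfg, bfi, ceg, chj, dgi, dhi, egi, fhi, fhj

so the chain groups are C_0 ≅ Z^10, C_1 ≅ Z^30, C_2 ≅ Z^20.

Boundary ∂_1: C_1 → C_0 is given by ∂[p,q] = [q] − [p]. For instance
  ∂bj = j − b.
The 10×30 boundary matrix has rank 9 and Smith normal form diag(1,1,1,1,1,1,1,1,1).

∂_2: C_2 → C_1 acts by ∂[p,q,r] = [q,r] − [p,r] + [p,q]. For instance
  ∂adj = dj − aj + ad,
  ∂bfi = fi − bi + bf.
This gives a 30×20 integer matrix of rank 20; reducing to Smith normal form yields diagonal entries (1,1,1,1,1,1,1,1,1,1,1,1,1,1,1,1,1,1,1,2).

Now H_k = ker ∂_k / im ∂_{k+1}, so:

  H_1: rank ker ∂_1 − rank ∂_2 = (30 − 9) − 20 = 1, and ∂_2 has invariant factor 2 > 1, so H_1 ≅ Z ⊕ Z/2Z.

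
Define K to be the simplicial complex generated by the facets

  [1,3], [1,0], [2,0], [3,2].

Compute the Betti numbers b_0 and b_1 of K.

b_0 = 1, b_1 = 1.

We work with the vertex ordering 0 < 1 < 2 < 3. The simplices of K, each written with vertices in increasing order, are:

  0-simplices (4): [0], [1], [2], [3]
  1-simplices (4): [0,1], [0,2], [1,3], [2,3]

giving chain groups C_0 ≅ Z^4, C_1 ≅ Z^4.

∂_1: C_1 → C_0 is given by ∂[p,q] = [q] − [p]. For instance
  ∂[1,3] = [3] − [1].
The resulting 4×4 matrix has rank 3, and its Smith normal form has invariant factors (1,1,1).

Now H_k = ker ∂_k / im ∂_{k+1}, so:

  H_0: rank C_0 − rank ∂_1 = 4 − 3 = 1, and the invariant factors of ∂_1 are all 1, so H_0 = Z.
  H_1: rank ker ∂_1 − rank ∂_2 = (4 − 3) − 0 = 1, and there is no ∂_2, so H_1 = Z.

Hence the Betti numbers are b_0 = 1, b_1 = 1.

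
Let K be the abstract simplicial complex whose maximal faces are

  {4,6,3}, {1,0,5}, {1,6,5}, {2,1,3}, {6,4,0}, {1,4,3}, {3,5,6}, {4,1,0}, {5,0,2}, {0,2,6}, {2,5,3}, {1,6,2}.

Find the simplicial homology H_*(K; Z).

Order the vertices as 0 < 1 < 2 < 3 < 4 < 5 < 6. Listing each simplex with vertices in this order, K has dimension 2 with simplices:

  0-simplices (7): [0], [1], [2], [3], [4], [5], [6]
  1-simplices (18): [0,1], [0,2], [0,4], [0,5], [0,6], [1,2], [1,3], [1,4], [1,5], [1,6], [2,3], [2,5], [2,6], [3,4], [3,5], [3,6], [4,6], [5,6]
  2-simplices (12): [0,1,4], [0,1,5], [0,2,5], [0,2,6], [0,4,6], [1,2,3], [1,2,6], [1,3,4], [1,5,6], [2,3,5], [3,4,6], [3,5,6]

so the chain groups are C_0 ≅ Z^7, C_1 ≅ Z^18, C_2 ≅ Z^12.

Boundary ∂_1: C_1 → C_0 maps an edge to its endpoints' difference, ∂[p,q] = q − p.
This gives a 7×18 integer matrix of rank 6; reducing to Smith normal form yields diagonal entries (1,1,1,1,1,1).

The boundary map ∂_2: C_2 → C_1 maps a triangle to the signed sum of its edges. For instance
  ∂[3,4,6] = [4,6] − [3,6] + [3,4],
  ∂[1,3,4] = [3,4] − [1,4] + [1,3].
The resulting 18×12 matrix has rank 12, and its Smith normal form has invariant factors (1,1,1,1,1,1,1,1,1,1,1,2).

From H_k ≅ ker(∂_k) / im(∂_{k+1}) we obtain:

  H_0: rank C_0 − rank ∂_1 = 7 − 6 = 1, and the invariant factors of ∂_1 are all 1, so H_0 = Z.
  H_1: rank ker ∂_1 − rank ∂_2 = (18 − 6) − 12 = 0, and ∂_2 has invariant factor 2 > 1, so H_1 = Z/2.
  H_2: rank ker ∂_2 − rank ∂_3 = (12 − 12) − 0 = 0, and there is no ∂_3, so H_2 = 0.

As a check, the Euler characteristic is 7 − 18 + 12 = 1, which agrees with 1 − 0 + 0 = 1.
(K is a triangulation of the real projective plane RP^2.)

H_0 ≅ Z,  H_1 ≅ Z/2,  H_2 = 0.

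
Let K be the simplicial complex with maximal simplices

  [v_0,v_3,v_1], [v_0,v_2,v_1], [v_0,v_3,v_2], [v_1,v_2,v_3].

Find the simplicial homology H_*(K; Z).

H_0 ≅ Z,  H_1 = 0,  H_2 ≅ Z.

K has 4 vertices, 6 edges, 4 triangles.
rank ∂_0 = 0, rank ∂_1 = 3 ⇒ b_0 = 4 − 0 − 3 = 1; all invariant factors of ∂_1 are 1 so no torsion. So H_0 ≅ Z.
rank ∂_1 = 3, rank ∂_2 = 3 ⇒ b_1 = 6 − 3 − 3 = 0; all invariant factors of ∂_2 are 1 so no torsion. So H_1 ≅ 0.
rank ∂_2 = 3, rank ∂_3 = 0 ⇒ b_2 = 4 − 3 − 0 = 1. So H_2 ≅ Z.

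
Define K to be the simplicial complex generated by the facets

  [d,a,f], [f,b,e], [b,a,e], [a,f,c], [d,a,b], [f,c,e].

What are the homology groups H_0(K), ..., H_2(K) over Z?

H_0 ≅ Z,  H_1 ≅ Z,  H_2 = 0.

We work with the vertex ordering a < b < c < d < e < f. The simplices of K, each written with vertices in increasing order, are:

  0-simplices (6): a, b, c, d, e, f
  1-simplices (12): ab, ac, ad, ae, af, bd, be, bf, ce, cf, df, ef
  2-simplices (6): abd, abe, acf, adf, bef, cef

so the chain groups are C_0 ≅ Z^6, C_1 ≅ Z^12, C_2 ≅ Z^6.

Boundary ∂_1: C_1 → C_0 is given by ∂[p,q] = [q] − [p]. For instance
  ∂bf = f − b.
As a 6×12 matrix over Z this has rank 5, with invariant factors (1,1,1,1,1).

Boundary ∂_2: C_2 → C_1 acts by ∂[p,q,r] = [q,r] − [p,r] + [p,q]. For instance
  ∂adf = df − af + ad,
  ∂bef = ef − bf + be.
As a 12×6 matrix over Z this has rank 6, with invariant factors (1,1,1,1,1,1).

From H_k ≅ ker(∂_k) / im(∂_{k+1}) we obtain:

  H_0: rank C_0 − rank ∂_1 = 6 − 5 = 1, and the invariant factors of ∂_1 are all 1, so H_0 = Z.
  H_1: rank ker ∂_1 − rank ∂_2 = (12 − 5) − 6 = 1, and the invariant factors of ∂_2 are all 1, so H_1 = Z.
  H_2: rank ker ∂_2 − rank ∂_3 = (6 − 6) − 0 = 0, and there is no ∂_3, so H_2 = 0.

As a check, the Euler characteristic is 6 − 12 + 6 = 0, which agrees with 1 − 1 + 0 = 0.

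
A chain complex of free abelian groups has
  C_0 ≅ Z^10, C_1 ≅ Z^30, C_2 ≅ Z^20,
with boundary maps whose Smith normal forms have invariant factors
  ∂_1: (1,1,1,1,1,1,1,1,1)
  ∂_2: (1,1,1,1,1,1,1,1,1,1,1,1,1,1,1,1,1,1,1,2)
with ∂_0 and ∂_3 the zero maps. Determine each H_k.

H_0: b_0 = 10 − 0 − 9 = 1; torsion from ∂_1 factors > 1: none. So H_0 ≅ Z.
H_1: b_1 = 30 − 9 − 20 = 1; torsion from ∂_2 factors > 1: [2]. So H_1 ≅ Z ⊕ Z/2Z.
H_2: b_2 = 20 − 20 − 0 = 0; torsion from ∂_3 factors > 1: none. So H_2 ≅ 0.

H_0 ≅ Z,  H_1 ≅ Z ⊕ Z/2Z,  H_2 = 0.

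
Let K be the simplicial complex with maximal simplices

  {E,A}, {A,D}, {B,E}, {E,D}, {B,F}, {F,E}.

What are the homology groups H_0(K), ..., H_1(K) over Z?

H_0 = Z,  H_1 = Z^2.

K has 5 vertices, 6 edges.
rank ∂_0 = 0, rank ∂_1 = 4 ⇒ b_0 = 5 − 0 − 4 = 1; all invariant factors of ∂_1 are 1 so no torsion. So H_0 = Z.
rank ∂_1 = 4, rank ∂_2 = 0 ⇒ b_1 = 6 − 4 − 0 = 2. So H_1 = Z^2.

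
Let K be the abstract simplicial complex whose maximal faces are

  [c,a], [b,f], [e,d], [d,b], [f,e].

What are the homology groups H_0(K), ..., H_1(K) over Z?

Fix the vertex order a < b < c < d < e < f and write every simplex with vertices in increasing order. Then dim K = 1 and the simplices of K are:

  0-simplices (6): a, b, c, d, e, f
  1-simplices (5): ac, bd, bf, de, ef

so the chain groups are C_0 ≅ Z^6, C_1 ≅ Z^5.

The boundary map ∂_1: C_1 → C_0 sends each edge [p,q] (with p < q) to q − p.
The 6×5 boundary matrix has rank 4 and Smith normal form diag(1,1,1,1).

Reading off H_k = ker ∂_k / im ∂_{k+1}:

  H_0: rank C_0 − rank ∂_1 = 6 − 4 = 2, and the invariant factors of ∂_1 are all 1, so H_0 = Z^2.
  H_1: rank ker ∂_1 − rank ∂_2 = (5 − 4) − 0 = 1, and there is no ∂_2, so H_1 = Z.

As a check, the Euler characteristic is 6 − 5 = 1, which agrees with 2 − 1 = 1.

H_0 ≅ Z^2,  H_1 ≅ Z.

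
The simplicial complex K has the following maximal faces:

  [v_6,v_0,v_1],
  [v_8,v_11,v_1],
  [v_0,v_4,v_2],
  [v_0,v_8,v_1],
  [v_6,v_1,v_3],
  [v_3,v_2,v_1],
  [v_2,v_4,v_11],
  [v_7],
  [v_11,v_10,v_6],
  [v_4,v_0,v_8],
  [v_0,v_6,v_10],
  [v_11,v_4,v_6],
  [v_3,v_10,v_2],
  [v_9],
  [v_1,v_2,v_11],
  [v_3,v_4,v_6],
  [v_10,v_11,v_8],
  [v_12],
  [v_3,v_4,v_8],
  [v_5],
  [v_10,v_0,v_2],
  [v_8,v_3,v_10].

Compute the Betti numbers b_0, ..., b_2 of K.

b_0 = 5, b_1 = 2, b_2 = 1.

K has 13 vertices, 27 edges, 18 triangles.
rank ∂_0 = 0, rank ∂_1 = 8 ⇒ b_0 = 13 − 0 − 8 = 5; all invariant factors of ∂_1 are 1 so no torsion. So H_0 ≅ Z^5.
rank ∂_1 = 8, rank ∂_2 = 17 ⇒ b_1 = 27 − 8 − 17 = 2; all invariant factors of ∂_2 are 1 so no torsion. So H_1 ≅ Z^2.
rank ∂_2 = 17, rank ∂_3 = 0 ⇒ b_2 = 18 − 17 − 0 = 1. So H_2 ≅ Z.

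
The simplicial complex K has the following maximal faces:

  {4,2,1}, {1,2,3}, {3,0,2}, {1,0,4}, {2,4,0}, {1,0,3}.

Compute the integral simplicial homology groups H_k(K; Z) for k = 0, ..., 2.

Order the vertices as 0 < 1 < 2 < 3 < 4. Listing each simplex with vertices in this order, K has dimension 2 with simplices:

  0-simplices (5): [0], [1], [2], [3], [4]
  1-simplices (9): [0,1], [0,2], [0,3], [0,4], [1,2], [1,3], [1,4], [2,3], [2,4]
  2-simplices (6): [0,1,3], [0,1,4], [0,2,3], [0,2,4], [1,2,3], [1,2,4]

Hence C_0 ≅ Z^5, C_1 ≅ Z^9, C_2 ≅ Z^6.

∂_1: C_1 → C_0 maps an edge to its endpoints' difference, ∂[p,q] = q − p.
As a 5×9 matrix over Z this has rank 4, with invariant factors (1,1,1,1).

Boundary ∂_2: C_2 → C_1 acts by ∂[p,q,r] = [q,r] − [p,r] + [p,q]. For instance
  ∂[0,1,4] = [1,4] − [0,4] + [0,1],
  ∂[0,2,3] = [2,3] − [0,3] + [0,2].
The resulting 9×6 matrix has rank 5, and its Smith normal form has invariant factors (1,1,1,1,1).

Computing H_k = (kernel of ∂_k) / (image of ∂_{k+1}):

  H_0: rank C_0 − rank ∂_1 = 5 − 4 = 1, and the invariant factors of ∂_1 are all 1, so H_0 = Z.
  H_1: rank ker ∂_1 − rank ∂_2 = (9 − 4) − 5 = 0, and the invariant factors of ∂_2 are all 1, so H_1 = 0.
  H_2: rank ker ∂_2 − rank ∂_3 = (6 − 5) − 0 = 1, and there is no ∂_3, so H_2 = Z.

As a check, the Euler characteristic is 5 − 9 + 6 = 2, which agrees with 1 − 0 + 1 = 2.

H_0 = Z,  H_1 = 0,  H_2 = Z.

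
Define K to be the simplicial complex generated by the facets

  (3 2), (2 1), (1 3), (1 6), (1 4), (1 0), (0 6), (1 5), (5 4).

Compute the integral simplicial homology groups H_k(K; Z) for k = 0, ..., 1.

H_0 ≅ Z,  H_1 ≅ Z^3.

Order the vertices as 0 < 1 < 2 < 3 < 4 < 5 < 6. Listing each simplex with vertices in this order, K has dimension 1 with simplices:

  0-simplices (7): [0], [1], [2], [3], [4], [5], [6]
  1-simplices (9): [0,1], [0,6], [1,2], [1,3], [1,4], [1,5], [1,6], [2,3], [4,5]

so the chain groups are C_0 ≅ Z^7, C_1 ≅ Z^9.

∂_1: C_1 → C_0 is given by ∂[p,q] = [q] − [p]. For instance
  ∂[1,4] = [4] − [1].
As a 7×9 matrix over Z this has rank 6, with invariant factors (1,1,1,1,1,1).

From H_k ≅ ker(∂_k) / im(∂_{k+1}) we obtain:

  H_0: rank C_0 − rank ∂_1 = 7 − 6 = 1, and the invariant factors of ∂_1 are all 1, so H_0 ≅ Z.
  H_1: rank ker ∂_1 − rank ∂_2 = (9 − 6) − 0 = 3, and there is no ∂_2, so H_1 ≅ Z^3.

As a check, the Euler characteristic is 7 − 9 = -2, which agrees with 1 − 3 = -2.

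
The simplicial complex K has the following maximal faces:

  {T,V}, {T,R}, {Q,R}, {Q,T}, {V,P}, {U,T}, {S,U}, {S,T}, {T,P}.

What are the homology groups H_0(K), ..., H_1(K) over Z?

H_0 ≅ Z,  H_1 ≅ Z^3.

Order the vertices as P < Q < R < S < T < U < V. Listing each simplex with vertices in this order, K has dimension 1 with simplices:

  0-simplices (7): P, Q, R, S, T, U, V
  1-simplices (9): PT, PV, QR, QT, RT, ST, SU, TU, TV

giving chain groups C_0 ≅ Z^7, C_1 ≅ Z^9.

The boundary map ∂_1: C_1 → C_0 sends each edge [p,q] (with p < q) to q − p.
The 7×9 boundary matrix has rank 6 and Smith normal form diag(1,1,1,1,1,1).

From H_k ≅ ker(∂_k) / im(∂_{k+1}) we obtain:

  H_0: rank C_0 − rank ∂_1 = 7 − 6 = 1, and the invariant factors of ∂_1 are all 1, so H_0 = Z.
  H_1: rank ker ∂_1 − rank ∂_2 = (9 − 6) − 0 = 3, and there is no ∂_2, so H_1 = Z^3.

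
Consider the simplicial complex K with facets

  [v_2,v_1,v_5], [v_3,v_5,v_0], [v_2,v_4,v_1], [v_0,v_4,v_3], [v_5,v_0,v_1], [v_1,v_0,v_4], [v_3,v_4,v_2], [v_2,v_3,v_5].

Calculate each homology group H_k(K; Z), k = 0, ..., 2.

H_0 ≅ Z,  H_1 = 0,  H_2 ≅ Z.

Fix the vertex order v_0 < v_1 < v_2 < v_3 < v_4 < v_5 and write every simplex with vertices in increasing order. Then dim K = 2 and the simplices of K are:

  0-simplices (6): [v_0], [v_1], [v_2], [v_3], [v_4], [v_5]
  1-simplices (12): [v_0,v_1], [v_0,v_3], [v_0,v_4], [v_0,v_5], [v_1,v_2], [v_1,v_4], [v_1,v_5], [v_2,v_3], [v_2,v_4], [v_2,v_5], [v_3,v_4], [v_3,v_5]
  2-simplices (8): [v_0,v_1,v_4], [v_0,v_1,v_5], [v_0,v_3,v_4], [v_0,v_3,v_5], [v_1,v_2,v_4], [v_1,v_2,v_5], [v_2,v_3,v_4], [v_2,v_3,v_5]

giving chain groups C_0 ≅ Z^6, C_1 ≅ Z^12, C_2 ≅ Z^8.

Boundary ∂_1: C_1 → C_0 sends each edge [p,q] (with p < q) to q − p. For instance
  ∂[v_0,v_4] = [v_4] − [v_0].
As a 6×12 matrix over Z this has rank 5, with invariant factors (1,1,1,1,1).

The boundary map ∂_2: C_2 → C_1 sends each 2-simplex [p,q,r] to [q,r] − [p,r] + [p,q]. For instance
  ∂[v_0,v_1,v_5] = [v_1,v_5] − [v_0,v_5] + [v_0,v_1],
  ∂[v_2,v_3,v_5] = [v_3,v_5] − [v_2,v_5] + [v_2,v_3].
This gives a 12×8 integer matrix of rank 7; reducing to Smith normal form yields diagonal entries (1,1,1,1,1,1,1).

Computing H_k = (kernel of ∂_k) / (image of ∂_{k+1}):

  H_0: rank C_0 − rank ∂_1 = 6 − 5 = 1, and the invariant factors of ∂_1 are all 1, so H_0 = Z.
  H_1: rank ker ∂_1 − rank ∂_2 = (12 − 5) − 7 = 0, and the invariant factors of ∂_2 are all 1, so H_1 = 0.
  H_2: rank ker ∂_2 − rank ∂_3 = (8 − 7) − 0 = 1, and there is no ∂_3, so H_2 = Z.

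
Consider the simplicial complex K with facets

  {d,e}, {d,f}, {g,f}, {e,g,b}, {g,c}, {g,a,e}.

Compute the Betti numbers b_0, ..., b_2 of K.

b_0 = 1, b_1 = 1, b_2 = 0.

Order the vertices as a < b < c < d < e < f < g. Listing each simplex with vertices in this order, K has dimension 2 with simplices:

  0-simplices (7): a, b, c, d, e, f, g
  1-simplices (9): ae, ag, be, bg, cg, de, df, eg, fg
  2-simplices (2): aeg, beg

so the chain groups are C_0 ≅ Z^7, C_1 ≅ Z^9, C_2 ≅ Z^2.

Boundary ∂_1: C_1 → C_0 sends each edge [p,q] (with p < q) to q − p.
The resulting 7×9 matrix has rank 6, and its Smith normal form has invariant factors (1,1,1,1,1,1).

∂_2: C_2 → C_1 sends each 2-simplex [p,q,r] to [q,r] − [p,r] + [p,q]. For instance
  ∂beg = eg − bg + be,
  ∂aeg = eg − ag + ae.
As a 9×2 matrix over Z this has rank 2, with invariant factors (1,1).

Computing H_k = (kernel of ∂_k) / (image of ∂_{k+1}):

  H_0: rank C_0 − rank ∂_1 = 7 − 6 = 1, and the invariant factors of ∂_1 are all 1, so H_0 ≅ Z.
  H_1: rank ker ∂_1 − rank ∂_2 = (9 − 6) − 2 = 1, and the invariant factors of ∂_2 are all 1, so H_1 ≅ Z.
  H_2: rank ker ∂_2 − rank ∂_3 = (2 − 2) − 0 = 0, and there is no ∂_3, so H_2 ≅ 0.

As a check, the Euler characteristic is 7 − 9 + 2 = 0, which agrees with 1 − 1 + 0 = 0.

Hence the Betti numbers are b_0 = 1, b_1 = 1, b_2 = 0.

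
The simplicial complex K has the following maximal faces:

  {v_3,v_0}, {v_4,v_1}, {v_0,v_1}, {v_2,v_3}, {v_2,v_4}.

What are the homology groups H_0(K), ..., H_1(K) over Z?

H_0 = Z,  H_1 = Z.

Fix the vertex order v_0 < v_1 < v_2 < v_3 < v_4 and write every simplex with vertices in increasing order. Then dim K = 1 and the simplices of K are:

  0-simplices (5): [v_0], [v_1], [v_2], [v_3], [v_4]
  1-simplices (5): [v_0,v_1], [v_0,v_3], [v_1,v_4], [v_2,v_3], [v_2,v_4]

Hence C_0 ≅ Z^5, C_1 ≅ Z^5.

Boundary ∂_1: C_1 → C_0 is given by ∂[p,q] = [q] − [p]. For instance
  ∂[v_2,v_3] = [v_3] − [v_2].
The 5×5 boundary matrix has rank 4 and Smith normal form diag(1,1,1,1).

Computing H_k = (kernel of ∂_k) / (image of ∂_{k+1}):

  H_0: rank C_0 − rank ∂_1 = 5 − 4 = 1, and the invariant factors of ∂_1 are all 1, so H_0 ≅ Z.
  H_1: rank ker ∂_1 − rank ∂_2 = (5 − 4) − 0 = 1, and there is no ∂_2, so H_1 ≅ Z.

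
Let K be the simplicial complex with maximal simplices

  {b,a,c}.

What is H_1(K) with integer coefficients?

K has 3 vertices, 3 edges, 1 triangle.
rank ∂_1 = 2, rank ∂_2 = 1 ⇒ b_1 = 3 − 2 − 1 = 0; all invariant factors of ∂_2 are 1 so no torsion. So H_1 ≅ 0.

H_1 ≅ 0.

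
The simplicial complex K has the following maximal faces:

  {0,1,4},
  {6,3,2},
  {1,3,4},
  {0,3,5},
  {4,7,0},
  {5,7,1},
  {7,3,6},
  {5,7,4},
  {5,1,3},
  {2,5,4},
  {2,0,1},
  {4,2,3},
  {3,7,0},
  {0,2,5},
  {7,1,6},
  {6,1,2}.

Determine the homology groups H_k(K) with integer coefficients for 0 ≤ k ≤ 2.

Take the total order 0 < 1 < 2 < 3 < 4 < 5 < 6 < 7 on the vertex set. Then K (dimension 2) consists of the simplices:

  0-simplices (8): [0], [1], [2], [3], [4], [5], [6], [7]
  1-simplices (24): (24 of them)
  2-simplices (16): [0,1,2], [0,1,4], [0,2,5], [0,3,5], [0,3,7], [0,4,7], [1,2,6], [1,3,4], [1,3,5], [1,5,7], [1,6,7], [2,3,4], [2,3,6], [2,4,5], [3,6,7], [4,5,7]

so the chain groups are C_0 ≅ Z^8, C_1 ≅ Z^24, C_2 ≅ Z^16.

∂_1: C_1 → C_0 maps an edge to its endpoints' difference, ∂[p,q] = q − p. For instance
  ∂[4,5] = [5] − [4].
As a 8×24 matrix over Z this has rank 7, with invariant factors (1,1,1,1,1,1,1).

∂_2: C_2 → C_1 maps a triangle to the signed sum of its edges. For instance
  ∂[2,4,5] = [4,5] − [2,5] + [2,4],
  ∂[0,4,7] = [4,7] − [0,7] + [0,4].
The 24×16 boundary matrix has rank 15 and Smith normal form diag(1,1,1,1,1,1,1,1,1,1,1,1,1,1,1).

Reading off H_k = ker ∂_k / im ∂_{k+1}:

  H_0: rank C_0 − rank ∂_1 = 8 − 7 = 1, and the invariant factors of ∂_1 are all 1, so H_0 = Z.
  H_1: rank ker ∂_1 − rank ∂_2 = (24 − 7) − 15 = 2, and the invariant factors of ∂_2 are all 1, so H_1 = Z^2.
  H_2: rank ker ∂_2 − rank ∂_3 = (16 − 15) − 0 = 1, and there is no ∂_3, so H_2 = Z.

H_0 = Z,  H_1 = Z^2,  H_2 = Z.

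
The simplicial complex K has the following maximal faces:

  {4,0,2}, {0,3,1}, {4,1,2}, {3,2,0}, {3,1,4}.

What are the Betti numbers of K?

We work with the vertex ordering 0 < 1 < 2 < 3 < 4. The simplices of K, each written with vertices in increasing order, are:

  0-simplices (5): [0], [1], [2], [3], [4]
  1-simplices (10): [0,1], [0,2], [0,3], [0,4], [1,2], [1,3], [1,4], [2,3], [2,4], [3,4]
  2-simplices (5): [0,1,3], [0,2,3], [0,2,4], [1,2,4], [1,3,4]

so the chain groups are C_0 ≅ Z^5, C_1 ≅ Z^10, C_2 ≅ Z^5.

Boundary ∂_1: C_1 → C_0 sends each edge [p,q] (with p < q) to q − p.
The 5×10 boundary matrix has rank 4 and Smith normal form diag(1,1,1,1).

Boundary ∂_2: C_2 → C_1 maps a triangle to the signed sum of its edges. For instance
  ∂[0,2,3] = [2,3] − [0,3] + [0,2],
  ∂[0,2,4] = [2,4] − [0,4] + [0,2].
The resulting 10×5 matrix has rank 5, and its Smith normal form has invariant factors (1,1,1,1,1).

Now H_k = ker ∂_k / im ∂_{k+1}, so:

  H_0: rank C_0 − rank ∂_1 = 5 − 4 = 1, and the invariant factors of ∂_1 are all 1, so H_0 ≅ Z.
  H_1: rank ker ∂_1 − rank ∂_2 = (10 − 4) − 5 = 1, and the invariant factors of ∂_2 are all 1, so H_1 ≅ Z.
  H_2: rank ker ∂_2 − rank ∂_3 = (5 − 5) − 0 = 0, and there is no ∂_3, so H_2 ≅ 0.

(K is a triangulation of the Möbius band.)

Hence the Betti numbers are b_0 = 1, b_1 = 1, b_2 = 0.

b_0 = 1, b_1 = 1, b_2 = 0.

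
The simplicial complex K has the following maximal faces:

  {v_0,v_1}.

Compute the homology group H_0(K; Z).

Fix the vertex order v_0 < v_1 and write every simplex with vertices in increasing order. Then dim K = 1 and the simplices of K are:

  0-simplices (2): [v_0], [v_1]
  1-simplices (1): [v_0,v_1]

so the chain groups are C_0 ≅ Z^2, C_1 ≅ Z^1.

Boundary ∂_1: C_1 → C_0 sends each edge [p,q] (with p < q) to q − p. For instance
  ∂[v_0,v_1] = [v_1] − [v_0].
As a 2×1 matrix over Z this has rank 1, with invariant factors (1).

From H_k ≅ ker(∂_k) / im(∂_{k+1}) we obtain:

  H_0: rank C_0 − rank ∂_1 = 2 − 1 = 1, and the invariant factors of ∂_1 are all 1, so H_0 = Z.

(K is a triangulation of the 1-simplex.)

H_0 ≅ Z.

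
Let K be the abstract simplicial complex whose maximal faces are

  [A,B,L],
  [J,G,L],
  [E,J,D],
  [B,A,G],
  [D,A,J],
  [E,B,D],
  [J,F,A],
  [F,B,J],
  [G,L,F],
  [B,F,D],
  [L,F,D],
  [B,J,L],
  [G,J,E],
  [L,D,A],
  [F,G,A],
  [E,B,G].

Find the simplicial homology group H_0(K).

H_0 ≅ Z.

Take the total order A < B < D < E < F < G < J < L on the vertex set. Then K (dimension 2) consists of the simplices:

  0-simplices (8): A, B, D, E, F, G, J, L
  1-simplices (24): AB, AD, AF, AG, AJ, AL, BD, BE, BF, BG, BJ, BL, DE, DF, DJ, DL, EG, EJ, FG, FJ, FL, GJ, GL, JL
  2-simplices (16): ABG, ABL, ADJ, ADL, AFG, AFJ, BDE, BDF, BEG, BFJ, BJL, DEJ, DFL, EGJ, FGL, GJL

so the chain groups are C_0 ≅ Z^8, C_1 ≅ Z^24, C_2 ≅ Z^16.

The boundary map ∂_1: C_1 → C_0 sends each edge [p,q] (with p < q) to q − p. For instance
  ∂FL = L − F.
This gives a 8×24 integer matrix of rank 7; reducing to Smith normal form yields diagonal entries (1,1,1,1,1,1,1).

Boundary ∂_2: C_2 → C_1 maps a triangle to the signed sum of its edges. For instance
  ∂FGL = GL − FL + FG,
  ∂ADL = DL − AL + AD.
As a 24×16 matrix over Z this has rank 15, with invariant factors (1,1,1,1,1,1,1,1,1,1,1,1,1,1,1).

From H_k ≅ ker(∂_k) / im(∂_{k+1}) we obtain:

  H_0: rank C_0 − rank ∂_1 = 8 − 7 = 1, and the invariant factors of ∂_1 are all 1, so H_0 = Z.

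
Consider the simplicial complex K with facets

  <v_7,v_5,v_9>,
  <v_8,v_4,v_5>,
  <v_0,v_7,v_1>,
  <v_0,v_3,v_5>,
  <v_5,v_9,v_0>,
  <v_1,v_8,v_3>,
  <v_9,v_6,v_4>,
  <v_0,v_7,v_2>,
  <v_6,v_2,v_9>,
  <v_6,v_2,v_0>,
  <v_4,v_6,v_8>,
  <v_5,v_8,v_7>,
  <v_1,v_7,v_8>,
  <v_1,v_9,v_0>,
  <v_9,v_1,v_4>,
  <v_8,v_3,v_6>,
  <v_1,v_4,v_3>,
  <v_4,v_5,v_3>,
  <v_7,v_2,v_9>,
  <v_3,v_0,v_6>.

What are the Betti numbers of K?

b_0 = 1, b_1 = 1, b_2 = 0.

Order the vertices as v_0 < v_1 < v_2 < v_3 < v_4 < v_5 < v_6 < v_7 < v_8 < v_9. Listing each simplex with vertices in this order, K has dimension 2 with simplices:

  0-simplices (10): [v_0], [v_1], [v_2], [v_3], [v_4], [v_5], [v_6], [v_7], [v_8], [v_9]
  1-simplices (30): (30 of them)
  2-simplices (20): (20 of them)

so the chain groups are C_0 ≅ Z^10, C_1 ≅ Z^30, C_2 ≅ Z^20.

Boundary ∂_1: C_1 → C_0 sends each edge [p,q] (with p < q) to q − p.
This gives a 10×30 integer matrix of rank 9; reducing to Smith normal form yields diagonal entries (1,1,1,1,1,1,1,1,1).

∂_2: C_2 → C_1 sends each 2-simplex [p,q,r] to [q,r] − [p,r] + [p,q]. For instance
  ∂[v_4,v_5,v_8] = [v_5,v_8] − [v_4,v_8] + [v_4,v_5],
  ∂[v_4,v_6,v_8] = [v_6,v_8] − [v_4,v_8] + [v_4,v_6].
This gives a 30×20 integer matrix of rank 20; reducing to Smith normal form yields diagonal entries (1,1,1,1,1,1,1,1,1,1,1,1,1,1,1,1,1,1,1,2).

Computing H_k = (kernel of ∂_k) / (image of ∂_{k+1}):

  H_0: rank C_0 − rank ∂_1 = 10 − 9 = 1, and the invariant factors of ∂_1 are all 1, so H_0 = Z.
  H_1: rank ker ∂_1 − rank ∂_2 = (30 − 9) − 20 = 1, and ∂_2 has invariant factor 2 > 1, so H_1 = Z ⊕ Z/2.
  H_2: rank ker ∂_2 − rank ∂_3 = (20 − 20) − 0 = 0, and there is no ∂_3, so H_2 = 0.

Hence the Betti numbers are b_0 = 1, b_1 = 1, b_2 = 0.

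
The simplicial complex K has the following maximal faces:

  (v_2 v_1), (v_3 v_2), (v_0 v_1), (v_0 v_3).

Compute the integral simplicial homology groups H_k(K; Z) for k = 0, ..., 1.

K has 4 vertices, 4 edges.
rank ∂_0 = 0, rank ∂_1 = 3 ⇒ b_0 = 4 − 0 − 3 = 1; all invariant factors of ∂_1 are 1 so no torsion. So H_0 = Z.
rank ∂_1 = 3, rank ∂_2 = 0 ⇒ b_1 = 4 − 3 − 0 = 1. So H_1 = Z.

H_0 = Z,  H_1 = Z.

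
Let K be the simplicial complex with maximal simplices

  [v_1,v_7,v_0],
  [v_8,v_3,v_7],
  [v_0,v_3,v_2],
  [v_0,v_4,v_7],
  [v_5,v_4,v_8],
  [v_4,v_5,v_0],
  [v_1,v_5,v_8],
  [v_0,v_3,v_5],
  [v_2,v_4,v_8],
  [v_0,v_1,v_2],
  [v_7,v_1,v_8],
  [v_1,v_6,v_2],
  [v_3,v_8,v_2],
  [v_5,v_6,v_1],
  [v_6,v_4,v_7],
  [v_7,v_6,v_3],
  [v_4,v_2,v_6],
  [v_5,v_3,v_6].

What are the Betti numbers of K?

b_0 = 1, b_1 = 2, b_2 = 1.

We work with the vertex ordering v_0 < v_1 < v_2 < v_3 < v_4 < v_5 < v_6 < v_7 < v_8. The simplices of K, each written with vertices in increasing order, are:

  0-simplices (9): [v_0], [v_1], [v_2], [v_3], [v_4], [v_5], [v_6], [v_7], [v_8]
  1-simplices (27): (27 of them)
  2-simplices (18): (18 of them)

giving chain groups C_0 ≅ Z^9, C_1 ≅ Z^27, C_2 ≅ Z^18.

Boundary ∂_1: C_1 → C_0 maps an edge to its endpoints' difference, ∂[p,q] = q − p. For instance
  ∂[v_4,v_5] = [v_5] − [v_4].
The resulting 9×27 matrix has rank 8, and its Smith normal form has invariant factors (1,1,1,1,1,1,1,1).

Boundary ∂_2: C_2 → C_1 maps a triangle to the signed sum of its edges. For instance
  ∂[v_1,v_7,v_8] = [v_7,v_8] − [v_1,v_8] + [v_1,v_7],
  ∂[v_2,v_4,v_6] = [v_4,v_6] − [v_2,v_6] + [v_2,v_4].
This gives a 27×18 integer matrix of rank 17; reducing to Smith normal form yields diagonal entries (1,1,1,1,1,1,1,1,1,1,1,1,1,1,1,1,1).

Now H_k = ker ∂_k / im ∂_{k+1}, so:

  H_0: rank C_0 − rank ∂_1 = 9 − 8 = 1, and the invariant factors of ∂_1 are all 1, so H_0 ≅ Z.
  H_1: rank ker ∂_1 − rank ∂_2 = (27 − 8) − 17 = 2, and the invariant factors of ∂_2 are all 1, so H_1 ≅ Z^2.
  H_2: rank ker ∂_2 − rank ∂_3 = (18 − 17) − 0 = 1, and there is no ∂_3, so H_2 ≅ Z.

Hence the Betti numbers are b_0 = 1, b_1 = 2, b_2 = 1.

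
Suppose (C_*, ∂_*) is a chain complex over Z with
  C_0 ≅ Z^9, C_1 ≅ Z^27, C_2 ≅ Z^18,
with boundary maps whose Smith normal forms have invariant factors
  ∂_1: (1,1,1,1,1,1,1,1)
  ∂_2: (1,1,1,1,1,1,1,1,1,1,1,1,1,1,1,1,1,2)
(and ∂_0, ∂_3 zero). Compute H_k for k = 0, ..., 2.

H_0 = Z,  H_1 = Z ⊕ Z_2,  H_2 = 0.

H_0: b_0 = 9 − 0 − 8 = 1; torsion from ∂_1 factors > 1: none. So H_0 = Z.
H_1: b_1 = 27 − 8 − 18 = 1; torsion from ∂_2 factors > 1: [2]. So H_1 = Z ⊕ Z_2.
H_2: b_2 = 18 − 18 − 0 = 0; torsion from ∂_3 factors > 1: none. So H_2 = 0.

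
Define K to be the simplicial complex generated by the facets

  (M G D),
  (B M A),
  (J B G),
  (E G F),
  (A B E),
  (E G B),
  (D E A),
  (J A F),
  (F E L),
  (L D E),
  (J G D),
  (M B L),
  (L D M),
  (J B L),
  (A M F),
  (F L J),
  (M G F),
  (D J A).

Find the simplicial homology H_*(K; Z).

H_0 = Z,  H_1 = Z^2,  H_2 = Z.

Order the vertices as A < B < D < E < F < G < J < L < M. Listing each simplex with vertices in this order, K has dimension 2 with simplices:

  0-simplices (9): A, B, D, E, F, G, J, L, M
  1-simplices (27): AB, AD, AE, AF, AJ, AM, BE, BG, BJ, BL, BM, DE, DG, DJ, DL, DM, EF, EG, EL, FG, FJ, FL, FM, GJ, GM, JL, LM
  2-simplices (18): ABE, ABM, ADE, ADJ, AFJ, AFM, BEG, BGJ, BJL, BLM, DEL, DGJ, DGM, DLM, EFG, EFL, FGM, FJL

Hence C_0 ≅ Z^9, C_1 ≅ Z^27, C_2 ≅ Z^18.

∂_1: C_1 → C_0 maps an edge to its endpoints' difference, ∂[p,q] = q − p. For instance
  ∂EG = G − E.
As a 9×27 matrix over Z this has rank 8, with invariant factors (1,1,1,1,1,1,1,1).

∂_2: C_2 → C_1 maps a triangle to the signed sum of its edges. For instance
  ∂AFJ = FJ − AJ + AF,
  ∂BLM = LM − BM + BL.
This gives a 27×18 integer matrix of rank 17; reducing to Smith normal form yields diagonal entries (1,1,1,1,1,1,1,1,1,1,1,1,1,1,1,1,1).

From H_k ≅ ker(∂_k) / im(∂_{k+1}) we obtain:

  H_0: rank C_0 − rank ∂_1 = 9 − 8 = 1, and the invariant factors of ∂_1 are all 1, so H_0 ≅ Z.
  H_1: rank ker ∂_1 − rank ∂_2 = (27 − 8) − 17 = 2, and the invariant factors of ∂_2 are all 1, so H_1 ≅ Z^2.
  H_2: rank ker ∂_2 − rank ∂_3 = (18 − 17) − 0 = 1, and there is no ∂_3, so H_2 ≅ Z.

As a check, the Euler characteristic is 9 − 27 + 18 = 0, which agrees with 1 − 2 + 1 = 0.
(K is a triangulation of the torus T^2.)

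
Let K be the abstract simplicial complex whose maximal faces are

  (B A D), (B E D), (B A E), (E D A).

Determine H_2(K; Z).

Take the total order A < B < D < E on the vertex set. Then K (dimension 2) consists of the simplices:

  0-simplices (4): A, B, D, E
  1-simplices (6): AB, AD, AE, BD, BE, DE
  2-simplices (4): ABD, ABE, ADE, BDE

so the chain groups are C_0 ≅ Z^4, C_1 ≅ Z^6, C_2 ≅ Z^4.

Boundary ∂_1: C_1 → C_0 sends each edge [p,q] (with p < q) to q − p.
This gives a 4×6 integer matrix of rank 3; reducing to Smith normal form yields diagonal entries (1,1,1).

The boundary map ∂_2: C_2 → C_1 acts by ∂[p,q,r] = [q,r] − [p,r] + [p,q]. For instance
  ∂ABE = BE − AE + AB,
  ∂ADE = DE − AE + AD.
As a 6×4 matrix over Z this has rank 3, with invariant factors (1,1,1).

Reading off H_k = ker ∂_k / im ∂_{k+1}:

  H_2: rank ker ∂_2 − rank ∂_3 = (4 − 3) − 0 = 1, and there is no ∂_3, so H_2 = Z.

(K is a triangulation of the 2-sphere S^2.)

H_2 ≅ Z.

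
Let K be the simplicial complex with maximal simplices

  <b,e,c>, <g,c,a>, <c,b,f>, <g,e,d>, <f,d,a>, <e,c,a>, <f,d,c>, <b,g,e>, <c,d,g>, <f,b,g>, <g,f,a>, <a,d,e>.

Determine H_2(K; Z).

H_2 ≅ 0.

Order the vertices as a < b < c < d < e < f < g. Listing each simplex with vertices in this order, K has dimension 2 with simplices:

  0-simplices (7): a, b, c, d, e, f, g
  1-simplices (18): ac, ad, ae, af, ag, bc, be, bf, bg, cd, ce, cf, cg, de, df, dg, eg, fg
  2-simplices (12): ace, acg, ade, adf, afg, bce, bcf, beg, bfg, cdf, cdg, deg

Hence C_0 ≅ Z^7, C_1 ≅ Z^18, C_2 ≅ Z^12.

The boundary map ∂_1: C_1 → C_0 maps an edge to its endpoints' difference, ∂[p,q] = q − p. For instance
  ∂bc = c − b.
This gives a 7×18 integer matrix of rank 6; reducing to Smith normal form yields diagonal entries (1,1,1,1,1,1).

∂_2: C_2 → C_1 sends each 2-simplex [p,q,r] to [q,r] − [p,r] + [p,q]. For instance
  ∂deg = eg − dg + de,
  ∂bfg = fg − bg + bf.
The resulting 18×12 matrix has rank 12, and its Smith normal form has invariant factors (1,1,1,1,1,1,1,1,1,1,1,2).

Computing H_k = (kernel of ∂_k) / (image of ∂_{k+1}):

  H_2: rank ker ∂_2 − rank ∂_3 = (12 − 12) − 0 = 0, and there is no ∂_3, so H_2 = 0.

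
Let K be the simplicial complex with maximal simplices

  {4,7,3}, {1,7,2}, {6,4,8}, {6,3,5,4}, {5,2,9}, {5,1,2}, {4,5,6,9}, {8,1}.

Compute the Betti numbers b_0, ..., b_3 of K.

Take the total order 1 < 2 < 3 < 4 < 5 < 6 < 7 < 8 < 9 on the vertex set. Then K (dimension 3) consists of the simplices:

  0-simplices (9): [1], [2], [3], [4], [5], [6], [7], [8], [9]
  1-simplices (20): [1,2], [1,5], [1,7], [1,8], [2,5], [2,7], [2,9], [3,4], [3,5], [3,6], [3,7], [4,5], [4,6], [4,7], [4,8], [4,9], [5,6], [5,9], [6,8], [6,9]
  2-simplices (12): [1,2,5], [1,2,7], [2,5,9], [3,4,5], [3,4,6], [3,4,7], [3,5,6], [4,5,6], [4,5,9], [4,6,8], [4,6,9], [5,6,9]
  3-simplices (2): [3,4,5,6], [4,5,6,9]

Hence C_0 ≅ Z^9, C_1 ≅ Z^20, C_2 ≅ Z^12, C_3 ≅ Z^2.

Boundary ∂_1: C_1 → C_0 maps an edge to its endpoints' difference, ∂[p,q] = q − p. For instance
  ∂[6,9] = [9] − [6].
The 9×20 boundary matrix has rank 8 and Smith normal form diag(1,1,1,1,1,1,1,1).

Boundary ∂_2: C_2 → C_1 acts by ∂[p,q,r] = [q,r] − [p,r] + [p,q]. For instance
  ∂[2,5,9] = [5,9] − [2,9] + [2,5],
  ∂[3,4,5] = [4,5] − [3,5] + [3,4].
The resulting 20×12 matrix has rank 10, and its Smith normal form has invariant factors (1,1,1,1,1,1,1,1,1,1).

The boundary map ∂_3: C_3 → C_2 sends each 3-simplex σ to the alternating sum Σ_i (−1)^i (σ with its i-th vertex removed). For instance
  ∂[4,5,6,9] = [5,6,9] − [4,6,9] + [4,5,9] − [4,5,6],
  ∂[3,4,5,6] = [4,5,6] − [3,5,6] + [3,4,6] − [3,4,5].
As a 12×2 matrix over Z this has rank 2, with invariant factors (1,1).

From H_k ≅ ker(∂_k) / im(∂_{k+1}) we obtain:

  H_0: rank C_0 − rank ∂_1 = 9 − 8 = 1, and the invariant factors of ∂_1 are all 1, so H_0 ≅ Z.
  H_1: rank ker ∂_1 − rank ∂_2 = (20 − 8) − 10 = 2, and the invariant factors of ∂_2 are all 1, so H_1 ≅ Z^2.
  H_2: rank ker ∂_2 − rank ∂_3 = (12 − 10) − 2 = 0, and the invariant factors of ∂_3 are all 1, so H_2 ≅ 0.
  H_3: rank ker ∂_3 − rank ∂_4 = (2 − 2) − 0 = 0, and there is no ∂_4, so H_3 ≅ 0.

Hence the Betti numbers are b_0 = 1, b_1 = 2, b_2 = 0, b_3 = 0.

b_0 = 1, b_1 = 2, b_2 = 0, b_3 = 0.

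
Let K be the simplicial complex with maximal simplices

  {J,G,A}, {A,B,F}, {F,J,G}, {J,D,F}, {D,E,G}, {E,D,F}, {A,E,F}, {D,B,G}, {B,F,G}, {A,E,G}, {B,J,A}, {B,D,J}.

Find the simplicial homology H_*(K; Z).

H_0 = Z,  H_1 = Z/2,  H_2 = 0.

Take the total order A < B < D < E < F < G < J on the vertex set. Then K (dimension 2) consists of the simplices:

  0-simplices (7): A, B, D, E, F, G, J
  1-simplices (18): AB, AE, AF, AG, AJ, BD, BF, BG, BJ, DE, DF, DG, DJ, EF, EG, FG, FJ, GJ
  2-simplices (12): ABF, ABJ, AEF, AEG, AGJ, BDG, BDJ, BFG, DEF, DEG, DFJ, FGJ

Hence C_0 ≅ Z^7, C_1 ≅ Z^18, C_2 ≅ Z^12.

The boundary map ∂_1: C_1 → C_0 is given by ∂[p,q] = [q] − [p]. For instance
  ∂AB = B − A.
The 7×18 boundary matrix has rank 6 and Smith normal form diag(1,1,1,1,1,1).

∂_2: C_2 → C_1 maps a triangle to the signed sum of its edges. For instance
  ∂ABJ = BJ − AJ + AB,
  ∂DEG = EG − DG + DE.
The 18×12 boundary matrix has rank 12 and Smith normal form diag(1,1,1,1,1,1,1,1,1,1,1,2).

Now H_k = ker ∂_k / im ∂_{k+1}, so:

  H_0: rank C_0 − rank ∂_1 = 7 − 6 = 1, and the invariant factors of ∂_1 are all 1, so H_0 ≅ Z.
  H_1: rank ker ∂_1 − rank ∂_2 = (18 − 6) − 12 = 0, and ∂_2 has invariant factor 2 > 1, so H_1 ≅ Z/2.
  H_2: rank ker ∂_2 − rank ∂_3 = (12 − 12) − 0 = 0, and there is no ∂_3, so H_2 ≅ 0.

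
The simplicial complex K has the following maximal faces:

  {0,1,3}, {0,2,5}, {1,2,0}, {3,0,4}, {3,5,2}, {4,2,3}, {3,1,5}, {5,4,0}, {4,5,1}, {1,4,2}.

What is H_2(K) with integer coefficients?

H_2 = 0.

Take the total order 0 < 1 < 2 < 3 < 4 < 5 on the vertex set. Then K (dimension 2) consists of the simplices:

  0-simplices (6): [0], [1], [2], [3], [4], [5]
  1-simplices (15): [0,1], [0,2], [0,3], [0,4], [0,5], [1,2], [1,3], [1,4], [1,5], [2,3], [2,4], [2,5], [3,4], [3,5], [4,5]
  2-simplices (10): [0,1,2], [0,1,3], [0,2,5], [0,3,4], [0,4,5], [1,2,4], [1,3,5], [1,4,5], [2,3,4], [2,3,5]

Hence C_0 ≅ Z^6, C_1 ≅ Z^15, C_2 ≅ Z^10.

∂_1: C_1 → C_0 maps an edge to its endpoints' difference, ∂[p,q] = q − p. For instance
  ∂[0,5] = [5] − [0].
The resulting 6×15 matrix has rank 5, and its Smith normal form has invariant factors (1,1,1,1,1).

Boundary ∂_2: C_2 → C_1 acts by ∂[p,q,r] = [q,r] − [p,r] + [p,q]. For instance
  ∂[0,3,4] = [3,4] − [0,4] + [0,3],
  ∂[2,3,5] = [3,5] − [2,5] + [2,3].
The resulting 15×10 matrix has rank 10, and its Smith normal form has invariant factors (1,1,1,1,1,1,1,1,1,2).

Reading off H_k = ker ∂_k / im ∂_{k+1}:

  H_2: rank ker ∂_2 − rank ∂_3 = (10 − 10) − 0 = 0, and there is no ∂_3, so H_2 ≅ 0.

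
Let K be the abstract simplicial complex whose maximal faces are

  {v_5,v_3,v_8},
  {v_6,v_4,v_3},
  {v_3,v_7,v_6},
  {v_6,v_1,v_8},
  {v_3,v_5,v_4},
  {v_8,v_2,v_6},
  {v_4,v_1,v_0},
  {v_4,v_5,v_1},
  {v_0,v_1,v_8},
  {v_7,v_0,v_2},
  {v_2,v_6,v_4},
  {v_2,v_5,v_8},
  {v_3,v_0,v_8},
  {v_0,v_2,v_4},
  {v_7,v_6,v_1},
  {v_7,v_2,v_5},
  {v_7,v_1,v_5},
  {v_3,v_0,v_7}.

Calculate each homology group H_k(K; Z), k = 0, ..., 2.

Take the total order v_0 < v_1 < v_2 < v_3 < v_4 < v_5 < v_6 < v_7 < v_8 on the vertex set. Then K (dimension 2) consists of the simplices:

  0-simplices (9): [v_0], [v_1], [v_2], [v_3], [v_4], [v_5], [v_6], [v_7], [v_8]
  1-simplices (27): (27 of them)
  2-simplices (18): (18 of them)

Hence C_0 ≅ Z^9, C_1 ≅ Z^27, C_2 ≅ Z^18.

∂_1: C_1 → C_0 sends each edge [p,q] (with p < q) to q − p.
This gives a 9×27 integer matrix of rank 8; reducing to Smith normal form yields diagonal entries (1,1,1,1,1,1,1,1).

∂_2: C_2 → C_1 acts by ∂[p,q,r] = [q,r] − [p,r] + [p,q]. For instance
  ∂[v_3,v_5,v_8] = [v_5,v_8] − [v_3,v_8] + [v_3,v_5],
  ∂[v_0,v_3,v_7] = [v_3,v_7] − [v_0,v_7] + [v_0,v_3].
As a 27×18 matrix over Z this has rank 17, with invariant factors (1,1,1,1,1,1,1,1,1,1,1,1,1,1,1,1,1).

Now H_k = ker ∂_k / im ∂_{k+1}, so:

  H_0: rank C_0 − rank ∂_1 = 9 − 8 = 1, and the invariant factors of ∂_1 are all 1, so H_0 = Z.
  H_1: rank ker ∂_1 − rank ∂_2 = (27 − 8) − 17 = 2, and the invariant factors of ∂_2 are all 1, so H_1 = Z^2.
  H_2: rank ker ∂_2 − rank ∂_3 = (18 − 17) − 0 = 1, and there is no ∂_3, so H_2 = Z.

As a check, the Euler characteristic is 9 − 27 + 18 = 0, which agrees with 1 − 2 + 1 = 0.
(K is a triangulation of the torus T^2.)

H_0 = Z,  H_1 = Z^2,  H_2 = Z.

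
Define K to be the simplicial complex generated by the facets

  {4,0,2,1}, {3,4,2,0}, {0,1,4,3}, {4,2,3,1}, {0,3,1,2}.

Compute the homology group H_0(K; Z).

Order the vertices as 0 < 1 < 2 < 3 < 4. Listing each simplex with vertices in this order, K has dimension 3 with simplices:

  0-simplices (5): [0], [1], [2], [3], [4]
  1-simplices (10): [0,1], [0,2], [0,3], [0,4], [1,2], [1,3], [1,4], [2,3], [2,4], [3,4]
  2-simplices (10): [0,1,2], [0,1,3], [0,1,4], [0,2,3], [0,2,4], [0,3,4], [1,2,3], [1,2,4], [1,3,4], [2,3,4]
  3-simplices (5): [0,1,2,3], [0,1,2,4], [0,1,3,4], [0,2,3,4], [1,2,3,4]

giving chain groups C_0 ≅ Z^5, C_1 ≅ Z^10, C_2 ≅ Z^10, C_3 ≅ Z^5.

Boundary ∂_1: C_1 → C_0 is given by ∂[p,q] = [q] − [p].
The resulting 5×10 matrix has rank 4, and its Smith normal form has invariant factors (1,1,1,1).

Boundary ∂_2: C_2 → C_1 acts by ∂[p,q,r] = [q,r] − [p,r] + [p,q]. For instance
  ∂[1,2,4] = [2,4] − [1,4] + [1,2],
  ∂[1,2,3] = [2,3] − [1,3] + [1,2].
The resulting 10×10 matrix has rank 6, and its Smith normal form has invariant factors (1,1,1,1,1,1).

∂_3: C_3 → C_2 sends each 3-simplex σ to the alternating sum Σ_i (−1)^i (σ with its i-th vertex removed). For instance
  ∂[0,2,3,4] = [2,3,4] − [0,3,4] + [0,2,4] − [0,2,3],
  ∂[1,2,3,4] = [2,3,4] − [1,3,4] + [1,2,4] − [1,2,3].
The resulting 10×5 matrix has rank 4, and its Smith normal form has invariant factors (1,1,1,1).

Computing H_k = (kernel of ∂_k) / (image of ∂_{k+1}):

  H_0: rank C_0 − rank ∂_1 = 5 − 4 = 1, and the invariant factors of ∂_1 are all 1, so H_0 ≅ Z.

(K is a triangulation of the 3-sphere S^3.)

H_0 ≅ Z.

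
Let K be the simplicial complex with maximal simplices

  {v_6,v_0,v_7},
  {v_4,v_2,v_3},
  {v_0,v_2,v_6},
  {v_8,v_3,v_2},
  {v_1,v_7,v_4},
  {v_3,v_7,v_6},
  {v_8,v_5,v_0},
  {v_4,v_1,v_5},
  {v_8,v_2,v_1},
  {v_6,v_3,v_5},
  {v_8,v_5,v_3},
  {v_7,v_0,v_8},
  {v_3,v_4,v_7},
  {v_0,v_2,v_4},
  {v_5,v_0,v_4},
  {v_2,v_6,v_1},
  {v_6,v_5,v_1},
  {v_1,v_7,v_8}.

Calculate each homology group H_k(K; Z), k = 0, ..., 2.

Fix the vertex order v_0 < v_1 < v_2 < v_3 < v_4 < v_5 < v_6 < v_7 < v_8 and write every simplex with vertices in increasing order. Then dim K = 2 and the simplices of K are:

  0-simplices (9): [v_0], [v_1], [v_2], [v_3], [v_4], [v_5], [v_6], [v_7], [v_8]
  1-simplices (27): (27 of them)
  2-simplices (18): (18 of them)

Hence C_0 ≅ Z^9, C_1 ≅ Z^27, C_2 ≅ Z^18.

Boundary ∂_1: C_1 → C_0 sends each edge [p,q] (with p < q) to q − p.
This gives a 9×27 integer matrix of rank 8; reducing to Smith normal form yields diagonal entries (1,1,1,1,1,1,1,1).

The boundary map ∂_2: C_2 → C_1 maps a triangle to the signed sum of its edges. For instance
  ∂[v_3,v_5,v_6] = [v_5,v_6] − [v_3,v_6] + [v_3,v_5],
  ∂[v_1,v_4,v_7] = [v_4,v_7] − [v_1,v_7] + [v_1,v_4].
The resulting 27×18 matrix has rank 17, and its Smith normal form has invariant factors (1,1,1,1,1,1,1,1,1,1,1,1,1,1,1,1,1).

From H_k ≅ ker(∂_k) / im(∂_{k+1}) we obtain:

  H_0: rank C_0 − rank ∂_1 = 9 − 8 = 1, and the invariant factors of ∂_1 are all 1, so H_0 = Z.
  H_1: rank ker ∂_1 − rank ∂_2 = (27 − 8) − 17 = 2, and the invariant factors of ∂_2 are all 1, so H_1 = Z^2.
  H_2: rank ker ∂_2 − rank ∂_3 = (18 − 17) − 0 = 1, and there is no ∂_3, so H_2 = Z.

H_0 ≅ Z,  H_1 ≅ Z^2,  H_2 ≅ Z.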